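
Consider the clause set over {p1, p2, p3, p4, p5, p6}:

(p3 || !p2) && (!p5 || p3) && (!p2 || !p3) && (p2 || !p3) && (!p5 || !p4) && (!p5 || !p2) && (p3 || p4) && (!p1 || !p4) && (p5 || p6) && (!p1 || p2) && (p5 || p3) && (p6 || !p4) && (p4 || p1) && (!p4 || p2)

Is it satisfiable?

No, unsatisfiable

Try p3 = true.
The clause (!p2) is unit, so p2 = false.
But (p2) is also a unit clause — contradiction.
Undo p3 and try p3 = false.
The clause (!p2) is unit, so p2 = false.
The clause (!p5) is unit, so p5 = false.
But (p5) is also a unit clause — contradiction.
Both values of p3 lead to a conflict.
No assignment satisfies every clause.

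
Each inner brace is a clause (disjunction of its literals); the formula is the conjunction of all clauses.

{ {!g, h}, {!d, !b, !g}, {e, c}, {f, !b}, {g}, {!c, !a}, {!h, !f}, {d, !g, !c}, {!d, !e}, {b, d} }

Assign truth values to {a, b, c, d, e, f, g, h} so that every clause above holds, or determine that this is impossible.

a=false,  b=false,  c=true,  d=true,  e=false,  f=false,  g=true,  h=true

(g) alone gives g = true.
(h) alone gives h = true.
(!f) alone gives f = false.
(!b) alone gives b = false.
(d) alone gives d = true.
(!e) alone gives e = false.
(c) alone gives c = true.
(!a) alone gives a = false.
This assignment satisfies each clause.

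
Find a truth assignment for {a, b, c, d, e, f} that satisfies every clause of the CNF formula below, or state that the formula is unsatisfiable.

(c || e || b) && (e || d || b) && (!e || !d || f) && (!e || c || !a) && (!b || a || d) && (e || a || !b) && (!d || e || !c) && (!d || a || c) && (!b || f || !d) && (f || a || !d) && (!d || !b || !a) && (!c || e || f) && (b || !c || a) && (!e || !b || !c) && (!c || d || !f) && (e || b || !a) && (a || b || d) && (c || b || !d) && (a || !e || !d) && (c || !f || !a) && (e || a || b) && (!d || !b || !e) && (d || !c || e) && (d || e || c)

a=true,  b=false,  c=true,  d=true,  e=true,  f=true

Branch on c: set c = true.
Branch on d: set d = true.
Unit clause (e) forces e = true.
Unit clause (f) forces f = true.
Unit clause (!b) forces b = false.
Unit clause (a) forces a = true.
Every clause now holds.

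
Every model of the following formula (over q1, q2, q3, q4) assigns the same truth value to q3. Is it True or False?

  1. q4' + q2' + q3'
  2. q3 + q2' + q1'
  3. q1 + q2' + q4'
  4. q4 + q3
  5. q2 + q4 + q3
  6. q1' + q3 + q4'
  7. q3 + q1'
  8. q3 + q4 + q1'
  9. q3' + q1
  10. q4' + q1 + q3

Suppose q3 = 0.
The clause (q4) is unit, so q4 = 1.
The clause (q1') is unit, so q1 = 0.
That conflicts with the unit clause (q1).
So every satisfying assignment has q3 = True.

True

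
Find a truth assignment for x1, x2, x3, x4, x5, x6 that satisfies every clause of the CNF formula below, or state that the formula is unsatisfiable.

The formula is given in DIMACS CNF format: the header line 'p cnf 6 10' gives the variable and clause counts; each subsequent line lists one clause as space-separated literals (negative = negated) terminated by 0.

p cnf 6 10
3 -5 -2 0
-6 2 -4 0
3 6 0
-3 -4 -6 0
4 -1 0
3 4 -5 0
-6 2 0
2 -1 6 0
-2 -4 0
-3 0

From the singleton clause (¬x3), x3 = False.
From the singleton clause (x6), x6 = True.
From the singleton clause (x2), x2 = True.
From the singleton clause (¬x5), x5 = False.
From the singleton clause (¬x4), x4 = False.
From the singleton clause (¬x1), x1 = False.
Every clause now holds.

x1=False; x2=True; x3=False; x4=False; x5=False; x6=True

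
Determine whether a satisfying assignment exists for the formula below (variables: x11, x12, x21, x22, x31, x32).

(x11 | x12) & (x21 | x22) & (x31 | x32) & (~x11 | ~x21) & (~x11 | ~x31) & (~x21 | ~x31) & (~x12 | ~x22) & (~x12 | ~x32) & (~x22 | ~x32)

Suppose x11 = 1.
The clause (~x21) is unit, so x21 = 0.
The clause (x22) is unit, so x22 = 1.
The clause (~x31) is unit, so x31 = 0.
The clause (x32) is unit, so x32 = 1.
But (~x32) is also a unit clause — contradiction.
That branch fails; take x11 = 0 instead.
The clause (x12) is unit, so x12 = 1.
The clause (~x22) is unit, so x22 = 0.
The clause (x21) is unit, so x21 = 1.
The clause (~x31) is unit, so x31 = 0.
The clause (x32) is unit, so x32 = 1.
But (~x32) is also a unit clause — contradiction.
Both values of x11 lead to a conflict.
No assignment satisfies every clause.

Unsatisfiable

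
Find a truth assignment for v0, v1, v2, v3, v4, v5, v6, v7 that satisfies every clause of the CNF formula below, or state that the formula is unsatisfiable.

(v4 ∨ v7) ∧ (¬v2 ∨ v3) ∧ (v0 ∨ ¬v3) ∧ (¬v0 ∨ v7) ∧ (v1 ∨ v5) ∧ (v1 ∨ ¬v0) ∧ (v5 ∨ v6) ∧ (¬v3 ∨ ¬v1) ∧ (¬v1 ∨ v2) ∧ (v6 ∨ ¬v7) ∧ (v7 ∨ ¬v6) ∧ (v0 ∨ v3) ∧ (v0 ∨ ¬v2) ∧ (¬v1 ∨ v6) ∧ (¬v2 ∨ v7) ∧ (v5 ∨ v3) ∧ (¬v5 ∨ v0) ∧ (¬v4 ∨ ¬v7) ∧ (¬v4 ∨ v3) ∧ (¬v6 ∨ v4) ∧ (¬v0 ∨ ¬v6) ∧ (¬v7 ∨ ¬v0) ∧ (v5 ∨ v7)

Suppose v4 = True.
From the singleton clause (¬v7), v7 = False.
From the singleton clause (¬v0), v0 = False.
From the singleton clause (¬v3), v3 = False.
That conflicts with the unit clause (v3).
That branch fails; take v4 = False instead.
From the singleton clause (v7), v7 = True.
From the singleton clause (v6), v6 = True.
That conflicts with the unit clause (¬v6).
Neither v4 = True nor v4 = False works.

UNSATISFIABLE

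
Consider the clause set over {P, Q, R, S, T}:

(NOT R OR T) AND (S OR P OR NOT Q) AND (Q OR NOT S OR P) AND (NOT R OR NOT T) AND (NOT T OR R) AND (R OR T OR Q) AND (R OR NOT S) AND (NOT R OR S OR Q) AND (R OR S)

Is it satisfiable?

Suppose R = false.
(NOT T) alone gives T = false.
(Q) alone gives Q = true.
(NOT S) alone gives S = false.
But (S) is also a unit clause — contradiction.
That branch fails; take R = true instead.
(T) alone gives T = true.
But (NOT T) is also a unit clause — contradiction.
Neither R = true nor R = false works.
No assignment satisfies every clause.

No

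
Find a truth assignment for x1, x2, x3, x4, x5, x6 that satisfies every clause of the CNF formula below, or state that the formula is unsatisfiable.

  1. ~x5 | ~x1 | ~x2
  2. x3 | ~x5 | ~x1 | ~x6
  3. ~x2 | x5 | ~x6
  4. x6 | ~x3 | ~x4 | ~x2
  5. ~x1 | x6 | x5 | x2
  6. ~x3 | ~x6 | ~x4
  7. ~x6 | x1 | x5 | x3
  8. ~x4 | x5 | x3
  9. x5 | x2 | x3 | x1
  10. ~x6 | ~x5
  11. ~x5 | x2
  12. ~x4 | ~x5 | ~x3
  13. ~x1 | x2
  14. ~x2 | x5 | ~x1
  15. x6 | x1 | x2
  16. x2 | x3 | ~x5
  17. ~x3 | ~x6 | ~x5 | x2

Suppose x6 = 1.
(~x5) alone gives x5 = 0.
(~x2) alone gives x2 = 0.
(~x1) alone gives x1 = 0.
(x3) alone gives x3 = 1.
(~x4) alone gives x4 = 0.
This assignment satisfies each clause.

x1=0; x2=0; x3=1; x4=0; x5=0; x6=1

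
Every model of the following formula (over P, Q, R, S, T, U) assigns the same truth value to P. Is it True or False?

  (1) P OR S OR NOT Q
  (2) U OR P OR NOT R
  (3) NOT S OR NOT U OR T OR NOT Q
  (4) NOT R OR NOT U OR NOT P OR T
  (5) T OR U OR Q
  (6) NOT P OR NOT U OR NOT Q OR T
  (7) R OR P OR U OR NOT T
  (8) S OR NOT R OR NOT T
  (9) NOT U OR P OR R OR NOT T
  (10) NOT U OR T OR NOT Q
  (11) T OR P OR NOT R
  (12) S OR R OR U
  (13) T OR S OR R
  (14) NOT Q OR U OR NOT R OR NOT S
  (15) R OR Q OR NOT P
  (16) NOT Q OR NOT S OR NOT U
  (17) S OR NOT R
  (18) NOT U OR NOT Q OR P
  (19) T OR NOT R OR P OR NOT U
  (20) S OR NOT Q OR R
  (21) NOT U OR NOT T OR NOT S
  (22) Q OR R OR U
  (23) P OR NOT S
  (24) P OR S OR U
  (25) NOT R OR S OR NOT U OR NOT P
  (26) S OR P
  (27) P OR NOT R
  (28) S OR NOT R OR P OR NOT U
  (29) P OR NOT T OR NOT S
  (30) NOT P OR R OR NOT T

True

Suppose P = false.
(NOT S) alone gives S = false.
But (S) is also a unit clause — contradiction.
So every satisfying assignment has P = True.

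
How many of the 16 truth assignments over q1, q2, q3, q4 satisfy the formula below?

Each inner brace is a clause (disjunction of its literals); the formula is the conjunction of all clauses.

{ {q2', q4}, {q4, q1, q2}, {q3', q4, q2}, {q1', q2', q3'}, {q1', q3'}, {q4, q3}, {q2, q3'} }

There are 2^4 = 16 truth assignments over (q1, q2, q3, q4).
Split on q1. With q1 = 1, the clauses containing q1 are satisfied and q1' drops from the rest; 2 of the 2^3 = 8 assignments to the other variables satisfy what remains.
With q1 = 0, by the same count on the reduced clause set, 3 assignments work.
(One model: q1=F, q2=F, q3=F, q4=T.)
Total: 2 + 3 = 5.

5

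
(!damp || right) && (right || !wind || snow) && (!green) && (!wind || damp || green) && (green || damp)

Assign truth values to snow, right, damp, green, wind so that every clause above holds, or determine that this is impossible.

snow: true; right: true; damp: true; green: false; wind: false

From the singleton clause (!green), green = false.
From the singleton clause (damp), damp = true.
From the singleton clause (right), right = true.
No clause remains; snow, wind are free.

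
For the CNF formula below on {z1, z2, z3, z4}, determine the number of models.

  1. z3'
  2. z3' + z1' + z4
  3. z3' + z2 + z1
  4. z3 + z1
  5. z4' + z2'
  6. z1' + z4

1

There are 2^4 = 16 truth assignments over (z1, z2, z3, z4).
Check each against the 6 clauses (columns in the order z1, z2, z3, z4):
  F F F F  ✗ fails (z3 + z1)
  F F F T  ✗ fails (z3 + z1)
  F F T F  ✗ fails (z3')
  F F T T  ✗ fails (z3')
  F T F F  ✗ fails (z3 + z1)
  F T F T  ✗ fails (z3 + z1)
  F T T F  ✗ fails (z3')
  F T T T  ✗ fails (z3')
  T F F F  ✗ fails (z1' + z4)
  T F F T  ✓ satisfies all
  T F T F  ✗ fails (z3')
  T F T T  ✗ fails (z3')
  T T F F  ✗ fails (z1' + z4)
  T T F T  ✗ fails (z4' + z2')
  T T T F  ✗ fails (z3')
  T T T T  ✗ fails (z3')
1 of the 16 rows is a model.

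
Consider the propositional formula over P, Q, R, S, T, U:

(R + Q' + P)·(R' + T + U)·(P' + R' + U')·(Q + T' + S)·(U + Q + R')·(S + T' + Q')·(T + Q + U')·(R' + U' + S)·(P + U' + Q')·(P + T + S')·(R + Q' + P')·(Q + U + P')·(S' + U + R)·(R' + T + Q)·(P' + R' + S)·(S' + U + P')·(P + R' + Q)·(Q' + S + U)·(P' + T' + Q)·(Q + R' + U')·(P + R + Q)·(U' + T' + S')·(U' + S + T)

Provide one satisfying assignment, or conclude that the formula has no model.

P=0,  Q=1,  R=1,  S=1,  T=1,  U=0

Try R = 1.
Try T = 1.
Try P = 0.
Unit clause (Q) forces Q = 1.
Unit clause (S) forces S = 1.
Unit clause (U') forces U = 0.
Every clause now holds.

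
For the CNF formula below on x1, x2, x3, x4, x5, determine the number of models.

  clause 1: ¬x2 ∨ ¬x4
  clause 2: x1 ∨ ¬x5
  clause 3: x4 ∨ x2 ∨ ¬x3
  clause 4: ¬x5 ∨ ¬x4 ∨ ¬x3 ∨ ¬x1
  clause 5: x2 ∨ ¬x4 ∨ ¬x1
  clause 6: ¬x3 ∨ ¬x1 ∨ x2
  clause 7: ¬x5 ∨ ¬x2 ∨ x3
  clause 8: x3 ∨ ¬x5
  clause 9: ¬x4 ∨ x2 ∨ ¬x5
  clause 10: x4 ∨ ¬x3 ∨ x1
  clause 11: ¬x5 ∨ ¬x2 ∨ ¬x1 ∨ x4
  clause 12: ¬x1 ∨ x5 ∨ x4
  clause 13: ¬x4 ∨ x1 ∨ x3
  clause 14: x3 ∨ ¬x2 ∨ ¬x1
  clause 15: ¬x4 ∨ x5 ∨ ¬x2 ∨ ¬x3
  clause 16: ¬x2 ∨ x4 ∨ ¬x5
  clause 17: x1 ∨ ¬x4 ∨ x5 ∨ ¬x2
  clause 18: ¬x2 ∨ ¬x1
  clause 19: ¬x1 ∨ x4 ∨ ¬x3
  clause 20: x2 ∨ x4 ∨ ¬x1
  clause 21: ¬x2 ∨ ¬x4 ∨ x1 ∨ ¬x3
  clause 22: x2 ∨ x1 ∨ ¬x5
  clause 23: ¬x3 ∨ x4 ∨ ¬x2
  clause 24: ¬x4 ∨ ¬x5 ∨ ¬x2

There are 2^5 = 32 truth assignments over (x1, x2, x3, x4, x5).
Split on x2. With x2 = True, the clauses containing x2 are satisfied and ¬x2 drops from the rest; 1 of the 2^4 = 16 assignments to the other variables satisfy what remains.
With x2 = False, by the same count on the reduced clause set, 2 assignments work.
Total: 1 + 2 = 3.

3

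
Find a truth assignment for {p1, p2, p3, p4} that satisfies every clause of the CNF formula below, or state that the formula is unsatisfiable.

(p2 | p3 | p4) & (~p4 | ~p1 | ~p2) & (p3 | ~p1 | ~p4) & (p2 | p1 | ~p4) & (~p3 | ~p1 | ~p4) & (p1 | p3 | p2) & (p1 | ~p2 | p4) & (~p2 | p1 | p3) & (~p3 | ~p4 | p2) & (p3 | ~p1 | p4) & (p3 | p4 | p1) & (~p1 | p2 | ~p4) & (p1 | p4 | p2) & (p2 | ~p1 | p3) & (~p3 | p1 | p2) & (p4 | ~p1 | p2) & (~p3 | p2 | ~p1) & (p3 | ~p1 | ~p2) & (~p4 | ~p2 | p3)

Branch on p2: set p2 = 1.
Branch on p4: set p4 = 0.
The clause (p1) is unit, so p1 = 1.
The clause (p3) is unit, so p3 = 1.
This assignment satisfies each clause.

p1 ↦ 1,  p2 ↦ 1,  p3 ↦ 1,  p4 ↦ 0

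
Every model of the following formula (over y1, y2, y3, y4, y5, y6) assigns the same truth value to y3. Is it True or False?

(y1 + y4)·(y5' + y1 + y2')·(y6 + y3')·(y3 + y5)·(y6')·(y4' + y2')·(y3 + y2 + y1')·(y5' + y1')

Suppose y3 = 1.
(y6) alone gives y6 = 1.
But (y6') is also a unit clause — contradiction.
So every satisfying assignment has y3 = False.

False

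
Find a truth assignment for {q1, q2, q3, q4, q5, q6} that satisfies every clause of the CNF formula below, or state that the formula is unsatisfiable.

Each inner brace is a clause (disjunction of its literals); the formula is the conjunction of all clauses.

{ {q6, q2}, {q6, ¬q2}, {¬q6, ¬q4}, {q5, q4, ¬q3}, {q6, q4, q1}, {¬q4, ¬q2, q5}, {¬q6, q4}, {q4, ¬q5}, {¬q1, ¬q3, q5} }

UNSATISFIABLE

Suppose q6 = True.
Unit clause (¬q4) forces q4 = False.
That conflicts with the unit clause (q4).
Backtrack on q6: now try q6 = False.
Unit clause (q2) forces q2 = True.
That conflicts with the unit clause (¬q2).
Neither q6 = True nor q6 = False works.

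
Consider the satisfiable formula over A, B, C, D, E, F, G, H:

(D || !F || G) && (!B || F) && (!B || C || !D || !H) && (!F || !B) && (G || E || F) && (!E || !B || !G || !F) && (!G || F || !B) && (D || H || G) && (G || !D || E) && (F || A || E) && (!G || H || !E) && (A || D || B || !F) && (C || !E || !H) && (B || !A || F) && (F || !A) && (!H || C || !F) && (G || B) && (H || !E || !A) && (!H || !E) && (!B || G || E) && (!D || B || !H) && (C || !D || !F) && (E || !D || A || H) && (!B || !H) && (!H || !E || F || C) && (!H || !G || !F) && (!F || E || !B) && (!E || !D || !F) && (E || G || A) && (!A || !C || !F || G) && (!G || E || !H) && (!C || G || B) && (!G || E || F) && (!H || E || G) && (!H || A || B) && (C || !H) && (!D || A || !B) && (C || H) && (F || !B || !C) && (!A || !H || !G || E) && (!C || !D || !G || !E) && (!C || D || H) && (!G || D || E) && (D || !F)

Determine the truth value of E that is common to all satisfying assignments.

False

Suppose E = true.
(!H) alone gives H = false.
(!G) alone gives G = false.
(D) alone gives D = true.
(B) alone gives B = true.
(F) alone gives F = true.
Now (!F) is unsatisfied and unit — conflict.
So every satisfying assignment has E = False.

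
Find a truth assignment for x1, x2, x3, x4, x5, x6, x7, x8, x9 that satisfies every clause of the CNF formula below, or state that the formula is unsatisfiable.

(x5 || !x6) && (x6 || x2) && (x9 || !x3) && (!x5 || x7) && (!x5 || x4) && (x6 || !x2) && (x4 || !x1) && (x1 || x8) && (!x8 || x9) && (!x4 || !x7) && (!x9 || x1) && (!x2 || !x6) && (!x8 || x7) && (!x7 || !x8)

Case x5 = true:
Unit clause (x7) forces x7 = true.
Unit clause (x4) forces x4 = true.
But (!x4) is also a unit clause — contradiction.
So x5 must be the other value — set x5 = false.
Unit clause (!x6) forces x6 = false.
Unit clause (x2) forces x2 = true.
But (!x2) is also a unit clause — contradiction.
Either choice for x5 ends in contradiction.

UNSATISFIABLE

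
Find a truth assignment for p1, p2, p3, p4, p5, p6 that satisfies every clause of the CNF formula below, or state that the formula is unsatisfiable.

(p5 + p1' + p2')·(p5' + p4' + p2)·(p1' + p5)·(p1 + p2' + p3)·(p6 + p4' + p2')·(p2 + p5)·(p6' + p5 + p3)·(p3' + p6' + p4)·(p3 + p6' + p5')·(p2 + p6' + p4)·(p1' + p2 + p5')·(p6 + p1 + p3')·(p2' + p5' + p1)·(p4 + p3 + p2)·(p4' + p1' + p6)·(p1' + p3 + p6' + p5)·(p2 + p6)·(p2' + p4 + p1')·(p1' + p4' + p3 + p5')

Suppose p1 = 1.
The clause (p5) is unit, so p5 = 1.
The clause (p2) is unit, so p2 = 1.
The clause (p4) is unit, so p4 = 1.
The clause (p6) is unit, so p6 = 1.
The clause (p3) is unit, so p3 = 1.
All clauses are satisfied.

p1=1, p2=1, p3=1, p4=1, p5=1, p6=1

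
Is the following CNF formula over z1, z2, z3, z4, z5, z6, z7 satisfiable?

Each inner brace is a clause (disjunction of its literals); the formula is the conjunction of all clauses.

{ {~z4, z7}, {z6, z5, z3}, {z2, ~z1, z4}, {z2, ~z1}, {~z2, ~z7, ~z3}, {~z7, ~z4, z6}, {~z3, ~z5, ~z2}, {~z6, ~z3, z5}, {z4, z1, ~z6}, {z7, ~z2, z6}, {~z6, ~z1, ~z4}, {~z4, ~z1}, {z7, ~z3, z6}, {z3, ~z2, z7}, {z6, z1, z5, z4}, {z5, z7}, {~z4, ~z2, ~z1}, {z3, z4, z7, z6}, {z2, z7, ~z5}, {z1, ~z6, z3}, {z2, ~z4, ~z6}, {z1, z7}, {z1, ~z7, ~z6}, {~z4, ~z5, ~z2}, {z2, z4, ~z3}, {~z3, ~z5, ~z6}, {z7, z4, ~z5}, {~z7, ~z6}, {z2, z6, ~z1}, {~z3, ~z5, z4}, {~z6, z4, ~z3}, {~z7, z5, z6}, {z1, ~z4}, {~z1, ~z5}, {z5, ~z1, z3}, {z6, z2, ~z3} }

Branch on z4: set z4 = 0.
Branch on z2: set z2 = 1.
Branch on z7: set z7 = 1.
The clause (~z3) is unit, so z3 = 0.
The clause (~z6) is unit, so z6 = 0.
The clause (z5) is unit, so z5 = 1.
The clause (~z1) is unit, so z1 = 0.
Every clause now holds.
A satisfying assignment: z1 ↦ 0,  z2 ↦ 1,  z3 ↦ 0,  z4 ↦ 0,  z5 ↦ 1,  z6 ↦ 0,  z7 ↦ 1.

Yes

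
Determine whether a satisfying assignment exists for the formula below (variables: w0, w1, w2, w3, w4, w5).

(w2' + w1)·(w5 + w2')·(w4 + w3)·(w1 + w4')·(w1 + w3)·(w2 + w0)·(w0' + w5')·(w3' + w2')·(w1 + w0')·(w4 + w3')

Try w2 = 1.
From the singleton clause (w1), w1 = 1.
From the singleton clause (w5), w5 = 1.
From the singleton clause (w0'), w0 = 0.
From the singleton clause (w3'), w3 = 0.
From the singleton clause (w4), w4 = 1.
This assignment satisfies each clause.
A satisfying assignment: w0 ↦ 0, w1 ↦ 1, w2 ↦ 1, w3 ↦ 0, w4 ↦ 1, w5 ↦ 1.

Yes, satisfiable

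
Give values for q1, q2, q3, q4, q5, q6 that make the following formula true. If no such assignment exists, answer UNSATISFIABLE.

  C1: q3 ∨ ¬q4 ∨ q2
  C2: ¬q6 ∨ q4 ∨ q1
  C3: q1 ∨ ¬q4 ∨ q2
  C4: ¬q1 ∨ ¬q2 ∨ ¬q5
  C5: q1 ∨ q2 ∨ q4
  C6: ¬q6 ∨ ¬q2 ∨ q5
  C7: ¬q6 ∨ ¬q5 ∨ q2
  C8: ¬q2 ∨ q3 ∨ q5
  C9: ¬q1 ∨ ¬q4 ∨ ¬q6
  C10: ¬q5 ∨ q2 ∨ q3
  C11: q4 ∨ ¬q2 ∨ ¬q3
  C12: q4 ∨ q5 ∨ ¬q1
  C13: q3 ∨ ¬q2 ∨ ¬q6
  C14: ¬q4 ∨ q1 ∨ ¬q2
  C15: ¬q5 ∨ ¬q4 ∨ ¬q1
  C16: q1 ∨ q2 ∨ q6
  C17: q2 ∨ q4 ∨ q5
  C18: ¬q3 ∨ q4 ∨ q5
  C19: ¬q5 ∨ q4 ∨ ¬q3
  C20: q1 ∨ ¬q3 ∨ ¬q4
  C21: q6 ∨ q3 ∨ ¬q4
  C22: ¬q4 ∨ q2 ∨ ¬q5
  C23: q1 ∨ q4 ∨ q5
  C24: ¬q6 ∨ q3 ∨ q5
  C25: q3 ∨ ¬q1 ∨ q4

q1: False,  q2: True,  q3: False,  q4: False,  q5: True,  q6: False

Case q3 = False:
Case q4 = False:
Unit clause (¬q1) forces q1 = False.
Unit clause (¬q6) forces q6 = False.
Unit clause (q2) forces q2 = True.
Unit clause (q5) forces q5 = True.
Every clause now holds.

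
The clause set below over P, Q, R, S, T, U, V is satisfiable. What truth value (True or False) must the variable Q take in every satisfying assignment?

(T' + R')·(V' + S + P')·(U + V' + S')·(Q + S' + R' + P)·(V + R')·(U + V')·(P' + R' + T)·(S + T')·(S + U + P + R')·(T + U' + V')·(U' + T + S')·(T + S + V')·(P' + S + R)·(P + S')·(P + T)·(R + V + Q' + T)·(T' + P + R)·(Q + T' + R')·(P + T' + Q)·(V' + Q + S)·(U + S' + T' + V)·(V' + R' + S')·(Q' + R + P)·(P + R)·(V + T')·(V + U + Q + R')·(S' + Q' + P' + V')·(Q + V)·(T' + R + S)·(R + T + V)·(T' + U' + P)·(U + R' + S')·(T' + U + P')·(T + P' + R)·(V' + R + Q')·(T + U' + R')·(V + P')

Suppose Q = 1.
Case T = 0:
From the singleton clause (P), P = 1.
From the singleton clause (R'), R = 0.
But (R) is also a unit clause — contradiction.
Backtrack on T: now try T = 1.
From the singleton clause (R'), R = 0.
From the singleton clause (S), S = 1.
From the singleton clause (P), P = 1.
From the singleton clause (V), V = 1.
But (V') is also a unit clause — contradiction.
Either choice for T ends in contradiction.
So every satisfying assignment has Q = False.

False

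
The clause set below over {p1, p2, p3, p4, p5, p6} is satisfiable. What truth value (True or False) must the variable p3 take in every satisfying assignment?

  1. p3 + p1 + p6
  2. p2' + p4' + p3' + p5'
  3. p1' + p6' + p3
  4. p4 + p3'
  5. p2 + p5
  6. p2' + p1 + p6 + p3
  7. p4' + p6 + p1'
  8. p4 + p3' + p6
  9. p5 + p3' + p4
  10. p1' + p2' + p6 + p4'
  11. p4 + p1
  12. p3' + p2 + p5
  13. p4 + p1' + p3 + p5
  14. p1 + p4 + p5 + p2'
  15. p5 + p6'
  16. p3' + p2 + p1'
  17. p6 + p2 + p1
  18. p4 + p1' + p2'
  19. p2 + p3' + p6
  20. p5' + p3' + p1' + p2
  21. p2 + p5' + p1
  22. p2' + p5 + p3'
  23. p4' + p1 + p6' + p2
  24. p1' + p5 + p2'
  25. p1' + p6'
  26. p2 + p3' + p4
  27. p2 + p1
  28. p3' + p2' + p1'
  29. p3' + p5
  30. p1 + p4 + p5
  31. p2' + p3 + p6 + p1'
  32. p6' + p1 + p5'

False

Suppose p3 = 1.
The clause (p4) is unit, so p4 = 1.
The clause (p5) is unit, so p5 = 1.
The clause (p2') is unit, so p2 = 0.
The clause (p1') is unit, so p1 = 0.
But (p1) is also a unit clause — contradiction.
So every satisfying assignment has p3 = False.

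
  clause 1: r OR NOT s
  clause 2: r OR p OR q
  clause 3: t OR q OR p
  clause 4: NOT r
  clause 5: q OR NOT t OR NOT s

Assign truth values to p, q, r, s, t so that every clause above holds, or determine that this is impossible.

p=false; q=true; r=false; s=false; t=true

From the singleton clause (NOT r), r = false.
From the singleton clause (NOT s), s = false.
Try p = false.
From the singleton clause (q), q = true.
No clause remains; t is free.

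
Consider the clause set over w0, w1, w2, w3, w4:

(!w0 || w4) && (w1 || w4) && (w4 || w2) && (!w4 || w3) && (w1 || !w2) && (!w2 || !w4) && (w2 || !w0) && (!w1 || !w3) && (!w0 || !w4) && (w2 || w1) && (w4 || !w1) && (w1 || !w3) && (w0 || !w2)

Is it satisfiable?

Unsatisfiable

Try w0 = false.
The clause (!w2) is unit, so w2 = false.
The clause (w4) is unit, so w4 = true.
The clause (w3) is unit, so w3 = true.
The clause (!w1) is unit, so w1 = false.
Now (w1) is unsatisfied and unit — conflict.
That branch fails; take w0 = true instead.
The clause (w4) is unit, so w4 = true.
Now (!w4) is unsatisfied and unit — conflict.
Both values of w0 lead to a conflict.
No assignment satisfies every clause.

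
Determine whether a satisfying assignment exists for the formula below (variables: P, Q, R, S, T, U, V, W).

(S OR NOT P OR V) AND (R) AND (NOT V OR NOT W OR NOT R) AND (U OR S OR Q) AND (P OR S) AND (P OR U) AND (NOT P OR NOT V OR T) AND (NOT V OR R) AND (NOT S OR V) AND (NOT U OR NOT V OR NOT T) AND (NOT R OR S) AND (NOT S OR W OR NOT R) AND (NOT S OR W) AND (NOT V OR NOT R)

The clause (R) is unit, so R = true.
The clause (S) is unit, so S = true.
The clause (V) is unit, so V = true.
Now (NOT V) is unsatisfied and unit — conflict.
No assignment satisfies every clause.

No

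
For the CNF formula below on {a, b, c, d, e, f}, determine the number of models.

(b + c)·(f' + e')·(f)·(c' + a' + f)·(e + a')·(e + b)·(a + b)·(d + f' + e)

There are 2^6 = 64 truth assignments over (a, b, c, d, e, f).
Split on a. With a = 1, the clauses containing a are satisfied and a' drops from the rest; 0 of the 2^5 = 32 assignments to the other variables satisfy what remains.
With a = 0, by the same count on the reduced clause set, 2 assignments work.
Total: 0 + 2 = 2.

2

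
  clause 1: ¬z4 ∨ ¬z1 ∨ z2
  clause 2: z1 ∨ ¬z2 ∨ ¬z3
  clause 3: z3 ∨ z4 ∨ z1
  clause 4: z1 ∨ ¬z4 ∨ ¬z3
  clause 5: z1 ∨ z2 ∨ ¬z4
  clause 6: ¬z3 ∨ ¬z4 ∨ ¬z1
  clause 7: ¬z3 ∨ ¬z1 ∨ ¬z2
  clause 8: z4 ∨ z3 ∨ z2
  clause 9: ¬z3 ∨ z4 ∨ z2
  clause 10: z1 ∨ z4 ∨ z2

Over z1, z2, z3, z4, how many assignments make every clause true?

3

There are 2^4 = 16 truth assignments over (z1, z2, z3, z4).
Check each against the 10 clauses (columns in the order z1, z2, z3, z4):
  F F F F  ✗ fails (z3 ∨ z4 ∨ z1)
  F F F T  ✗ fails (z1 ∨ z2 ∨ ¬z4)
  F F T F  ✗ fails (¬z3 ∨ z4 ∨ z2)
  F F T T  ✗ fails (z1 ∨ ¬z4 ∨ ¬z3)
  F T F F  ✗ fails (z3 ∨ z4 ∨ z1)
  F T F T  ✓ satisfies all
  F T T F  ✗ fails (z1 ∨ ¬z2 ∨ ¬z3)
  F T T T  ✗ fails (z1 ∨ ¬z2 ∨ ¬z3)
  T F F F  ✗ fails (z4 ∨ z3 ∨ z2)
  T F F T  ✗ fails (¬z4 ∨ ¬z1 ∨ z2)
  T F T F  ✗ fails (¬z3 ∨ z4 ∨ z2)
  T F T T  ✗ fails (¬z4 ∨ ¬z1 ∨ z2)
  T T F F  ✓ satisfies all
  T T F T  ✓ satisfies all
  T T T F  ✗ fails (¬z3 ∨ ¬z1 ∨ ¬z2)
  T T T T  ✗ fails (¬z3 ∨ ¬z4 ∨ ¬z1)
3 of the 16 rows are models.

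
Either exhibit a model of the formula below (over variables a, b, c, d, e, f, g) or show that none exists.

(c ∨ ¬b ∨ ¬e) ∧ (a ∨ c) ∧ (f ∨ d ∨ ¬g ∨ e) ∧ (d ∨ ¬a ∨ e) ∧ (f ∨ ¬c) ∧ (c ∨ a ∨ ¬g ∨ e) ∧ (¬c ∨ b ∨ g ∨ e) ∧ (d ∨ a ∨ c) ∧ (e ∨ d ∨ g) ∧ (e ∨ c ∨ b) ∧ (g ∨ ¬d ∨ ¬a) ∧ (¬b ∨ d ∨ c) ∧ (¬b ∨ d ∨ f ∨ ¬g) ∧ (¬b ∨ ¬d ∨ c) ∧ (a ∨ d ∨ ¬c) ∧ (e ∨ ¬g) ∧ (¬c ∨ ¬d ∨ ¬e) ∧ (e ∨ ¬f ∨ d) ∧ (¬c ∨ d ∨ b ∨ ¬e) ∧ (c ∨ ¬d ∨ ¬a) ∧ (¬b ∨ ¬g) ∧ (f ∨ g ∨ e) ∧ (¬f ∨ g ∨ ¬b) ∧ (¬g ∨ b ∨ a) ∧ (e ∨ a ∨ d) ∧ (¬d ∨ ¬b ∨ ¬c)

a ↦ True, b ↦ False, c ↦ False, d ↦ False, e ↦ True, f ↦ False, g ↦ True

Case a = True:
Case d = False:
From the singleton clause (e), e = True.
Case c = False:
From the singleton clause (¬b), b = False.
Every clause is now satisfied; f, g are unconstrained.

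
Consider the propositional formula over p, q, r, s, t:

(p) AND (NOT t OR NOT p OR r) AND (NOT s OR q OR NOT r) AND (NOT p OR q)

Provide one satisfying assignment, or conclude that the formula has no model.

(p) alone gives p = true.
(q) alone gives q = true.
Case t = true:
(r) alone gives r = true.
No clause remains; s is free.

p ↦ true,  q ↦ true,  r ↦ true,  s ↦ false,  t ↦ true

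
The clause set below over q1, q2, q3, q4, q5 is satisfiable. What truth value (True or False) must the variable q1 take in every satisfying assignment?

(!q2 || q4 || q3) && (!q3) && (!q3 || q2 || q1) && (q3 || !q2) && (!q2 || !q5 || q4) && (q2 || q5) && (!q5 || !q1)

Suppose q1 = true.
(!q3) alone gives q3 = false.
(!q2) alone gives q2 = false.
(q5) alone gives q5 = true.
That conflicts with the unit clause (!q5).
So every satisfying assignment has q1 = False.

False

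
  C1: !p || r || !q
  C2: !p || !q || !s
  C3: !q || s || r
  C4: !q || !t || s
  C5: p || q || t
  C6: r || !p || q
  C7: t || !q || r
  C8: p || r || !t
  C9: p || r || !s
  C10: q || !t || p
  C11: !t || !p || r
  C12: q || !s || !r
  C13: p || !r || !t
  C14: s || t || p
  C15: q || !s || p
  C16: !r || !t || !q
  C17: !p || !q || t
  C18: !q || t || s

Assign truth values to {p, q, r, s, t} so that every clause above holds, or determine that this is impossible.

p=true; q=false; r=true; s=false; t=false

Suppose p = true.
Suppose r = true.
Suppose q = false.
(!s) alone gives s = false.
No clause remains; t is free.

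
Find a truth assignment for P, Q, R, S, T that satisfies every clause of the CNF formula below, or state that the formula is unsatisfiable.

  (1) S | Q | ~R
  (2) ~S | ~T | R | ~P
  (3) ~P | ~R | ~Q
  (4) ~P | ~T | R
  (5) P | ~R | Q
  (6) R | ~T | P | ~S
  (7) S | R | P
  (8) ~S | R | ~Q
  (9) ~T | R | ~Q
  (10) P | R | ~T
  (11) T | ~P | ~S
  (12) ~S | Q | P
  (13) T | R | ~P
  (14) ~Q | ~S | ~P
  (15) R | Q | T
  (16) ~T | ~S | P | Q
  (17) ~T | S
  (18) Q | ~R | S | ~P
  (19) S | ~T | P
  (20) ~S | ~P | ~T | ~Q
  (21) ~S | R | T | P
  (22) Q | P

P: 1,  Q: 0,  R: 1,  S: 1,  T: 1

Suppose T = 1.
(S) alone gives S = 1.
Suppose R = 1.
Suppose P = 1.
(~Q) alone gives Q = 0.
This assignment satisfies each clause.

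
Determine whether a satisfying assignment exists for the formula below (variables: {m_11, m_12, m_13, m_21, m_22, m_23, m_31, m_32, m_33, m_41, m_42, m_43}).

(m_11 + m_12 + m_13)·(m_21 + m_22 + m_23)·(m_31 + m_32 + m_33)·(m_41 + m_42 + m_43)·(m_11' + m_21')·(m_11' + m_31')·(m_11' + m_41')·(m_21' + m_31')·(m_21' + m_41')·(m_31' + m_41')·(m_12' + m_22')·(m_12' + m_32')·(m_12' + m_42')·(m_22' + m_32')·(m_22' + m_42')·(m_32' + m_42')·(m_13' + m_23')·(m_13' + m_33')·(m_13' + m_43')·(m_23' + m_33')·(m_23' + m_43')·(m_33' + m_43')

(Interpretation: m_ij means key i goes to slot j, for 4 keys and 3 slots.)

Suppose m_11 = 0.
Suppose m_12 = 1.
The clause (m_22') is unit, so m_22 = 0.
The clause (m_32') is unit, so m_32 = 0.
The clause (m_42') is unit, so m_42 = 0.
Suppose m_21 = 1.
The clause (m_31') is unit, so m_31 = 0.
The clause (m_33) is unit, so m_33 = 1.
The clause (m_41') is unit, so m_41 = 0.
The clause (m_43) is unit, so m_43 = 1.
Now (m_43') is unsatisfied and unit — conflict.
That branch fails; take m_21 = 0 instead.
The clause (m_23) is unit, so m_23 = 1.
The clause (m_13') is unit, so m_13 = 0.
The clause (m_33') is unit, so m_33 = 0.
The clause (m_31) is unit, so m_31 = 1.
The clause (m_41') is unit, so m_41 = 0.
The clause (m_43) is unit, so m_43 = 1.
Now (m_43') is unsatisfied and unit — conflict.
Either choice for m_21 ends in contradiction.
That branch fails; take m_12 = 0 instead.
The clause (m_13) is unit, so m_13 = 1.
The clause (m_23') is unit, so m_23 = 0.
The clause (m_33') is unit, so m_33 = 0.
The clause (m_43') is unit, so m_43 = 0.
Suppose m_21 = 1.
The clause (m_31') is unit, so m_31 = 0.
The clause (m_32) is unit, so m_32 = 1.
The clause (m_41') is unit, so m_41 = 0.
The clause (m_42) is unit, so m_42 = 1.
Now (m_42') is unsatisfied and unit — conflict.
That branch fails; take m_21 = 0 instead.
The clause (m_22) is unit, so m_22 = 1.
The clause (m_32') is unit, so m_32 = 0.
The clause (m_31) is unit, so m_31 = 1.
The clause (m_41') is unit, so m_41 = 0.
The clause (m_42) is unit, so m_42 = 1.
Now (m_42') is unsatisfied and unit — conflict.
Either choice for m_21 ends in contradiction.
Either choice for m_12 ends in contradiction.
That branch fails; take m_11 = 1 instead.
The clause (m_21') is unit, so m_21 = 0.
The clause (m_31') is unit, so m_31 = 0.
The clause (m_41') is unit, so m_41 = 0.
Suppose m_22 = 1.
The clause (m_12') is unit, so m_12 = 0.
The clause (m_32') is unit, so m_32 = 0.
The clause (m_33) is unit, so m_33 = 1.
The clause (m_42') is unit, so m_42 = 0.
The clause (m_43) is unit, so m_43 = 1.
Now (m_43') is unsatisfied and unit — conflict.
That branch fails; take m_22 = 0 instead.
The clause (m_23) is unit, so m_23 = 1.
The clause (m_13') is unit, so m_13 = 0.
The clause (m_33') is unit, so m_33 = 0.
The clause (m_32) is unit, so m_32 = 1.
The clause (m_12') is unit, so m_12 = 0.
The clause (m_42') is unit, so m_42 = 0.
The clause (m_43) is unit, so m_43 = 1.
Now (m_43') is unsatisfied and unit — conflict.
Either choice for m_22 ends in contradiction.
Either choice for m_11 ends in contradiction.
No assignment satisfies every clause.

Unsatisfiable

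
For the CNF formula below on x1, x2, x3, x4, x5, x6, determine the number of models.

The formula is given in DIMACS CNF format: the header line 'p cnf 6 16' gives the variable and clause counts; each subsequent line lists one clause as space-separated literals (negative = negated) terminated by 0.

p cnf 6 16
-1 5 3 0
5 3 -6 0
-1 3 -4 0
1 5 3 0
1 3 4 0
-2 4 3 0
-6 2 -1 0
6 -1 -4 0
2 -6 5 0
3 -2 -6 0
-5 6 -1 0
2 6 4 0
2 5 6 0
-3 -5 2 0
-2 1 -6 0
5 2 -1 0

There are 2^6 = 64 truth assignments over (x1, x2, x3, x4, x5, x6).
Split on x2. With x2 = True, the clauses containing x2 are satisfied and ¬x2 drops from the rest; 10 of the 2^5 = 32 assignments to the other variables satisfy what remains.
With x2 = False, by the same count on the reduced clause set, 2 assignments work.
Total: 10 + 2 = 12.

12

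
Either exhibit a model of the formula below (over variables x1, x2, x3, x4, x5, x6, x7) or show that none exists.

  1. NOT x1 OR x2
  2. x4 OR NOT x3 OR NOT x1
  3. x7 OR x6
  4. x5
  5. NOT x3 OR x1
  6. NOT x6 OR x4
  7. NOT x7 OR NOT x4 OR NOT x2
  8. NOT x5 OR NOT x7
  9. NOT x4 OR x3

(x5) alone gives x5 = true.
(NOT x7) alone gives x7 = false.
(x6) alone gives x6 = true.
(x4) alone gives x4 = true.
(x3) alone gives x3 = true.
(x1) alone gives x1 = true.
(x2) alone gives x2 = true.
Every clause now holds.

x1 ↦ true, x2 ↦ true, x3 ↦ true, x4 ↦ true, x5 ↦ true, x6 ↦ true, x7 ↦ false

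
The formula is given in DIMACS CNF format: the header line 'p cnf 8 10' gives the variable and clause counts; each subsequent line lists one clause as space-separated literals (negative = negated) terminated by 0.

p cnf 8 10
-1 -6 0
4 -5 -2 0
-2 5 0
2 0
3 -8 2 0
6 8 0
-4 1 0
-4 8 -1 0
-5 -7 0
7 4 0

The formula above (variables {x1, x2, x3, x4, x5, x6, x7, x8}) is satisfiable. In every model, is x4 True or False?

Suppose x4 = False.
From the singleton clause (x2), x2 = True.
From the singleton clause (¬x5), x5 = False.
But (x5) is also a unit clause — contradiction.
So every satisfying assignment has x4 = True.

True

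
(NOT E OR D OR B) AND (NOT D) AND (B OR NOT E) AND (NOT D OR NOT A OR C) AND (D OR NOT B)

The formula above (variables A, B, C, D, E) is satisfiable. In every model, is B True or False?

False

Suppose B = true.
(NOT D) alone gives D = false.
That conflicts with the unit clause (D).
So every satisfying assignment has B = False.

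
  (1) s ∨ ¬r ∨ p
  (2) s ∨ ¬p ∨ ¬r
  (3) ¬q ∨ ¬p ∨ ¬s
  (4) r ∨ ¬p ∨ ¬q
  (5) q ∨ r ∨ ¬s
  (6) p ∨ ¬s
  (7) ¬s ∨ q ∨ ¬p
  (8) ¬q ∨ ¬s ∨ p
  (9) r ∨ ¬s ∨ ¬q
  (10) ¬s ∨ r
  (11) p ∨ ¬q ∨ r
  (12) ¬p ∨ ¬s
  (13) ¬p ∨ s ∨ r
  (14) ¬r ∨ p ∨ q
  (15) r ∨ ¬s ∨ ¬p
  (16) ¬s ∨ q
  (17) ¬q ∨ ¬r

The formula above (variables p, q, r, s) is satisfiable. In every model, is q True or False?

False

Suppose q = True.
(¬r) alone gives r = False.
(¬p) alone gives p = False.
But (p) is also a unit clause — contradiction.
So every satisfying assignment has q = False.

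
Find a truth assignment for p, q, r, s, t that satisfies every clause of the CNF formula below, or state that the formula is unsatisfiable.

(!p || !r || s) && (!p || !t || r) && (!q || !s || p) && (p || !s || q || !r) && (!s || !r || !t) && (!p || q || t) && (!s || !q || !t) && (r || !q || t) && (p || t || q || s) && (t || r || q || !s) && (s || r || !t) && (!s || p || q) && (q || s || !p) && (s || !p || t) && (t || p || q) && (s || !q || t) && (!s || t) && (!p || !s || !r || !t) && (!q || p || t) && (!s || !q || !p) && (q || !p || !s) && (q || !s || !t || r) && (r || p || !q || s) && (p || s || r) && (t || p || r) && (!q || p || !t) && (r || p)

p: false; q: false; r: true; s: false; t: true

Branch on s: set s = false.
Branch on p: set p = false.
Unit clause (r) forces r = true.
Branch on t: set t = true.
Unit clause (!q) forces q = false.
This assignment satisfies each clause.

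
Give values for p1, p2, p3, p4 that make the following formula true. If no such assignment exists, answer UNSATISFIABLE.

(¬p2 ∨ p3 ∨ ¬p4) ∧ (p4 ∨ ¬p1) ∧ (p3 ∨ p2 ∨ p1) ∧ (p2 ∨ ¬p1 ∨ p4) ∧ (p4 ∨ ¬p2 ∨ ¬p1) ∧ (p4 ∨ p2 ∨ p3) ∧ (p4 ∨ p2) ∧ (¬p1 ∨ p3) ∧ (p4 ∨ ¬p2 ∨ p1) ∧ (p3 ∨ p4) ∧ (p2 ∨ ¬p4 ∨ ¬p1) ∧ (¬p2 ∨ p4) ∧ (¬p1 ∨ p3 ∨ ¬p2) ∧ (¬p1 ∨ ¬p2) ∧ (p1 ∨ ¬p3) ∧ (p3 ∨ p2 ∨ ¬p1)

UNSATISFIABLE

Case p4 = True:
Case p2 = False:
(¬p1) alone gives p1 = False.
(p3) alone gives p3 = True.
But (¬p3) is also a unit clause — contradiction.
Undo p2 and try p2 = True.
(p3) alone gives p3 = True.
(¬p1) alone gives p1 = False.
But (p1) is also a unit clause — contradiction.
Both values of p2 lead to a conflict.
Undo p4 and try p4 = False.
(¬p1) alone gives p1 = False.
(p2) alone gives p2 = True.
But (¬p2) is also a unit clause — contradiction.
Both values of p4 lead to a conflict.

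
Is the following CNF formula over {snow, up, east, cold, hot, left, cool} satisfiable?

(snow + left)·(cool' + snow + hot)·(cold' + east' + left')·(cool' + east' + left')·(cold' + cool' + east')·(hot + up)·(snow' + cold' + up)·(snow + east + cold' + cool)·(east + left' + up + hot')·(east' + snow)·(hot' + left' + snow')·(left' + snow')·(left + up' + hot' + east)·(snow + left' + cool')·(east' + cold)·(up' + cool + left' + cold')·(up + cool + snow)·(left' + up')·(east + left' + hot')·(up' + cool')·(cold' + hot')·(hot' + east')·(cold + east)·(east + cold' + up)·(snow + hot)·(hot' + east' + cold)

Suppose snow = 1.
From the singleton clause (left'), left = 0.
Suppose hot = 0.
From the singleton clause (up), up = 1.
From the singleton clause (cool'), cool = 0.
Suppose east = 1.
From the singleton clause (cold), cold = 1.
All clauses are satisfied.
A satisfying assignment: snow: 1,  up: 1,  east: 1,  cold: 1,  hot: 0,  left: 0,  cool: 0.

Yes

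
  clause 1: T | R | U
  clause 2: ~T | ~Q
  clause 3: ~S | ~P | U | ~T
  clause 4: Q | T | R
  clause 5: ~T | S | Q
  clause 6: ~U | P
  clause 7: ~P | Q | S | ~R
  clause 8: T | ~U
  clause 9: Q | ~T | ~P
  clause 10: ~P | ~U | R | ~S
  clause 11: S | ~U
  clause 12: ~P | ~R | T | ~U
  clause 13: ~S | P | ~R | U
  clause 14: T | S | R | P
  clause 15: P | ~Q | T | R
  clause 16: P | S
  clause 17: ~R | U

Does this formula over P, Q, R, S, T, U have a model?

Suppose T = 1.
Unit clause (~Q) forces Q = 0.
Unit clause (S) forces S = 1.
Unit clause (~P) forces P = 0.
Unit clause (~U) forces U = 0.
Unit clause (~R) forces R = 0.
All clauses are satisfied.
A satisfying assignment: P: 0,  Q: 0,  R: 0,  S: 1,  T: 1,  U: 0.

Yes, satisfiable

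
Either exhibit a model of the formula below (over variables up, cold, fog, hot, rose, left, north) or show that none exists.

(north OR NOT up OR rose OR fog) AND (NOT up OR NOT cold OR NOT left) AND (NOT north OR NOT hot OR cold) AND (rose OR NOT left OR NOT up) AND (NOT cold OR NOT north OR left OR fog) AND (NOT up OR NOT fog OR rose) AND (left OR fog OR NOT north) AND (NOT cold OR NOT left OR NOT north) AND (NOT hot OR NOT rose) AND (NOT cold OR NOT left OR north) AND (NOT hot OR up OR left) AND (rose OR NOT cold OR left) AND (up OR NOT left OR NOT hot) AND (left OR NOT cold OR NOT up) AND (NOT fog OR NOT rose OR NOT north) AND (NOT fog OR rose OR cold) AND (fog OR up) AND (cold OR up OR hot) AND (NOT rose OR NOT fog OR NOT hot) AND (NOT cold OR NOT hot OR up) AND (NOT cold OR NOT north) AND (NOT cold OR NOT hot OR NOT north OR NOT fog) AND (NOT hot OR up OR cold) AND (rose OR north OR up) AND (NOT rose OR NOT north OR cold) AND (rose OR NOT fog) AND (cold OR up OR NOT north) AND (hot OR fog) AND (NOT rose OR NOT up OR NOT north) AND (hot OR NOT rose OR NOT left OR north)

up: true,  cold: false,  fog: true,  hot: false,  rose: true,  left: false,  north: false

Branch on hot: set hot = false.
From the singleton clause (fog), fog = true.
From the singleton clause (rose), rose = true.
From the singleton clause (NOT north), north = false.
From the singleton clause (NOT left), left = false.
Branch on cold: set cold = false.
From the singleton clause (up), up = true.
All clauses are satisfied.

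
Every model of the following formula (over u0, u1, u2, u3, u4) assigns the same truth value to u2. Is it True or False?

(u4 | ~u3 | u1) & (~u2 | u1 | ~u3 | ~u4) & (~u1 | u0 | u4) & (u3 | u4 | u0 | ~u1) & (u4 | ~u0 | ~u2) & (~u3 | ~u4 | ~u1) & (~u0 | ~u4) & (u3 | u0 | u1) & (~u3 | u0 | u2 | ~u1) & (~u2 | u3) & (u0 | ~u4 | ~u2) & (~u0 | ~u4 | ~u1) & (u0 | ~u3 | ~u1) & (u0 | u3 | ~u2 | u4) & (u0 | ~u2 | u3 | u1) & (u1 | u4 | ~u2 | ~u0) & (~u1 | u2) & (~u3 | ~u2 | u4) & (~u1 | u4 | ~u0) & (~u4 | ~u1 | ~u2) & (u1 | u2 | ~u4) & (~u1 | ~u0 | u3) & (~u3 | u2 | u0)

Suppose u2 = 1.
(u3) alone gives u3 = 1.
(u4) alone gives u4 = 1.
(u1) alone gives u1 = 1.
Now (~u1) is unsatisfied and unit — conflict.
So every satisfying assignment has u2 = False.

False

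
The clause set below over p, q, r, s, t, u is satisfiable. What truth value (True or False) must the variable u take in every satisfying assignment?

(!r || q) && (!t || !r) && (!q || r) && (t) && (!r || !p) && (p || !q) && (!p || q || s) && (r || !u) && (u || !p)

Suppose u = true.
(t) alone gives t = true.
(!r) alone gives r = false.
That conflicts with the unit clause (r).
So every satisfying assignment has u = False.

False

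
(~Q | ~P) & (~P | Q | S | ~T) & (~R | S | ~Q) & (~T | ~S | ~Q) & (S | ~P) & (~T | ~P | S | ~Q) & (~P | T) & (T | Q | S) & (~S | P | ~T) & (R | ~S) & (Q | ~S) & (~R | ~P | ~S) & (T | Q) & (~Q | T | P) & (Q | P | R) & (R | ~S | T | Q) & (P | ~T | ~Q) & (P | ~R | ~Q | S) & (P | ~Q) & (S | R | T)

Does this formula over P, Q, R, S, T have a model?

Yes, satisfiable

Suppose Q = 0.
Unit clause (~S) forces S = 0.
Unit clause (~P) forces P = 0.
Unit clause (T) forces T = 1.
Unit clause (R) forces R = 1.
All clauses are satisfied.
A satisfying assignment: P=0; Q=0; R=1; S=0; T=1.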